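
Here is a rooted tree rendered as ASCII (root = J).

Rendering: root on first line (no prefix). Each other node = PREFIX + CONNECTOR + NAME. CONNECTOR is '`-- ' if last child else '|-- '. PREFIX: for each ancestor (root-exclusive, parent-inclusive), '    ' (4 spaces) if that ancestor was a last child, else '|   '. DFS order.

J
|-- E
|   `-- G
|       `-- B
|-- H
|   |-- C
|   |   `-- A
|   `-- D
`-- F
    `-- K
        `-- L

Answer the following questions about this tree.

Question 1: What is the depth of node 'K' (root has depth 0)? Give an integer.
Path from root to K: J -> F -> K
Depth = number of edges = 2

Answer: 2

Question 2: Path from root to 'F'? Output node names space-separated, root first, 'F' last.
Answer: J F

Derivation:
Walk down from root: J -> F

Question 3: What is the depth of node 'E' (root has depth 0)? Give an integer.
Path from root to E: J -> E
Depth = number of edges = 1

Answer: 1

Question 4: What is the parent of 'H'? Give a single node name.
Answer: J

Derivation:
Scan adjacency: H appears as child of J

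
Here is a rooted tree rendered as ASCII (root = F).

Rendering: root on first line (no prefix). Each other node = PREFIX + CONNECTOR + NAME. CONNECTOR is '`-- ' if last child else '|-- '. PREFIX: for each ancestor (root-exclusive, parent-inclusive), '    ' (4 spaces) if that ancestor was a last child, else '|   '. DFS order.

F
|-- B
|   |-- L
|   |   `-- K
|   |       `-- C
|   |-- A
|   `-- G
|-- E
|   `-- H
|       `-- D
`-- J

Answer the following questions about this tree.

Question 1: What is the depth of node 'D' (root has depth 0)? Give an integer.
Path from root to D: F -> E -> H -> D
Depth = number of edges = 3

Answer: 3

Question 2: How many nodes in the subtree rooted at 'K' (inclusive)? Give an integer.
Subtree rooted at K contains: C, K
Count = 2

Answer: 2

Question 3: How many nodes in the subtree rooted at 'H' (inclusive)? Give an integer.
Subtree rooted at H contains: D, H
Count = 2

Answer: 2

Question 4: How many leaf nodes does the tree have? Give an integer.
Answer: 5

Derivation:
Leaves (nodes with no children): A, C, D, G, J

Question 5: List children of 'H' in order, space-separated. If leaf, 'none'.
Answer: D

Derivation:
Node H's children (from adjacency): D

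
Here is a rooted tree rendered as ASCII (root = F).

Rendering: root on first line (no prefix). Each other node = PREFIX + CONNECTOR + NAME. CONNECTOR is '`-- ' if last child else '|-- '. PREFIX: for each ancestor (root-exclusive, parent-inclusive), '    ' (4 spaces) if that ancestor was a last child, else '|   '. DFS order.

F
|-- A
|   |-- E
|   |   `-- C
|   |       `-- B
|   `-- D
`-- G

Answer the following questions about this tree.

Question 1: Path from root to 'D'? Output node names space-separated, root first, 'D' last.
Walk down from root: F -> A -> D

Answer: F A D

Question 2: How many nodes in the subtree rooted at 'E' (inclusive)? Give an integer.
Subtree rooted at E contains: B, C, E
Count = 3

Answer: 3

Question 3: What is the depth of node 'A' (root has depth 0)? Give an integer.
Answer: 1

Derivation:
Path from root to A: F -> A
Depth = number of edges = 1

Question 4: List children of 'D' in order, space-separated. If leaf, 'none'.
Answer: none

Derivation:
Node D's children (from adjacency): (leaf)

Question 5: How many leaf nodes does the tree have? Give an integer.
Leaves (nodes with no children): B, D, G

Answer: 3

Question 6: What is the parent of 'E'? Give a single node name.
Scan adjacency: E appears as child of A

Answer: A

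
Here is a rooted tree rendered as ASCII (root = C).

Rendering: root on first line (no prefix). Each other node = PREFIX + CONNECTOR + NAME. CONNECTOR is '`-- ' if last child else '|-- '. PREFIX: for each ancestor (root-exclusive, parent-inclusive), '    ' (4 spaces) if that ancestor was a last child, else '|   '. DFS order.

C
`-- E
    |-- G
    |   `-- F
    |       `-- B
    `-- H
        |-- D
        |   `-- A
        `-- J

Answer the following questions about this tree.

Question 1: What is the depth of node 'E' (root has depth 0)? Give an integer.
Path from root to E: C -> E
Depth = number of edges = 1

Answer: 1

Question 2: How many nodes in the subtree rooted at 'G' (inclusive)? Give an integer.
Answer: 3

Derivation:
Subtree rooted at G contains: B, F, G
Count = 3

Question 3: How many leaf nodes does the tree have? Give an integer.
Leaves (nodes with no children): A, B, J

Answer: 3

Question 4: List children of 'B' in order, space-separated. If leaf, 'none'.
Answer: none

Derivation:
Node B's children (from adjacency): (leaf)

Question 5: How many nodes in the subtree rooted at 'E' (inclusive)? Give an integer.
Answer: 8

Derivation:
Subtree rooted at E contains: A, B, D, E, F, G, H, J
Count = 8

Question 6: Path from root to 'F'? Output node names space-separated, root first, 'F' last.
Walk down from root: C -> E -> G -> F

Answer: C E G F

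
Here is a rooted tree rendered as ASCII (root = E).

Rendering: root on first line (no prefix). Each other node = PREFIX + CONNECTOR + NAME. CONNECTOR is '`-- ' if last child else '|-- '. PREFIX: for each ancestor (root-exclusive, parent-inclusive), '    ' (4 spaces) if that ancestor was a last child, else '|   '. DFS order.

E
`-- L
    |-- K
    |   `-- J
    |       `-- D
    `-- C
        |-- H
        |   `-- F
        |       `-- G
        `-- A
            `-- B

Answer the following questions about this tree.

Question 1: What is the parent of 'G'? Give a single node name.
Answer: F

Derivation:
Scan adjacency: G appears as child of F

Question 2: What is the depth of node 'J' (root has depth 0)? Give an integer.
Path from root to J: E -> L -> K -> J
Depth = number of edges = 3

Answer: 3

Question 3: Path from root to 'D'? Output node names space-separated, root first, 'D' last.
Answer: E L K J D

Derivation:
Walk down from root: E -> L -> K -> J -> D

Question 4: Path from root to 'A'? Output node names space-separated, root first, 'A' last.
Walk down from root: E -> L -> C -> A

Answer: E L C A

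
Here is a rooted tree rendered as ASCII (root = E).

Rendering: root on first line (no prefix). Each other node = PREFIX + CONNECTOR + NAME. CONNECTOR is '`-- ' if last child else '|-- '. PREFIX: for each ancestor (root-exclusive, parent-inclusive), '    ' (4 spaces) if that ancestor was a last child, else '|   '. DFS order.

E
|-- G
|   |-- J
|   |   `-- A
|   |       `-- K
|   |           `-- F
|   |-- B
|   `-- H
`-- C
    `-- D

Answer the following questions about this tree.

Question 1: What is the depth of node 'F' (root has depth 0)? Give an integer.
Answer: 5

Derivation:
Path from root to F: E -> G -> J -> A -> K -> F
Depth = number of edges = 5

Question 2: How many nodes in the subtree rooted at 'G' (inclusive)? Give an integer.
Subtree rooted at G contains: A, B, F, G, H, J, K
Count = 7

Answer: 7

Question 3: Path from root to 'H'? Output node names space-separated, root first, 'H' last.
Walk down from root: E -> G -> H

Answer: E G H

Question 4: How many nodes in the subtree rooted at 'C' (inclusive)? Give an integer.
Answer: 2

Derivation:
Subtree rooted at C contains: C, D
Count = 2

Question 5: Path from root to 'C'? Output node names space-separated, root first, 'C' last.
Answer: E C

Derivation:
Walk down from root: E -> C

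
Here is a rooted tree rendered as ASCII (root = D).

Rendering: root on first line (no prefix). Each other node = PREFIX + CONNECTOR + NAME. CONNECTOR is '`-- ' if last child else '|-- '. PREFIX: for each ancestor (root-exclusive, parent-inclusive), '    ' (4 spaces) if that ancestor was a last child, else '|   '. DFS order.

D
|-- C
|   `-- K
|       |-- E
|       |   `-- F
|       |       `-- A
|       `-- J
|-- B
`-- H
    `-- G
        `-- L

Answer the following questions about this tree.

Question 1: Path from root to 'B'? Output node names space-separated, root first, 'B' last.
Answer: D B

Derivation:
Walk down from root: D -> B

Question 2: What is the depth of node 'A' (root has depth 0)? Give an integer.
Path from root to A: D -> C -> K -> E -> F -> A
Depth = number of edges = 5

Answer: 5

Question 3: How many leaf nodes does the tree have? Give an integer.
Answer: 4

Derivation:
Leaves (nodes with no children): A, B, J, L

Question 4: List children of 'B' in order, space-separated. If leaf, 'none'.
Node B's children (from adjacency): (leaf)

Answer: none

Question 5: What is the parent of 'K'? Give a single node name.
Answer: C

Derivation:
Scan adjacency: K appears as child of C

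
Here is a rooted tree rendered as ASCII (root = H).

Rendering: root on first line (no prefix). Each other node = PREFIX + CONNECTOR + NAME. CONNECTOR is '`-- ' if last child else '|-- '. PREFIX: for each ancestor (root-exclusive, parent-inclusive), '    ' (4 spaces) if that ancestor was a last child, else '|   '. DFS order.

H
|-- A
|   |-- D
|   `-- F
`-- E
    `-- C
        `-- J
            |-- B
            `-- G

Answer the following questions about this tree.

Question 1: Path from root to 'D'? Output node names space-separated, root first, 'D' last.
Walk down from root: H -> A -> D

Answer: H A D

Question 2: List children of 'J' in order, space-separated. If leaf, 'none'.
Answer: B G

Derivation:
Node J's children (from adjacency): B, G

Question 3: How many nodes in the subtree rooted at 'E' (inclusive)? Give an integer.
Subtree rooted at E contains: B, C, E, G, J
Count = 5

Answer: 5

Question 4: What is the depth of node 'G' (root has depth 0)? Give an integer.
Path from root to G: H -> E -> C -> J -> G
Depth = number of edges = 4

Answer: 4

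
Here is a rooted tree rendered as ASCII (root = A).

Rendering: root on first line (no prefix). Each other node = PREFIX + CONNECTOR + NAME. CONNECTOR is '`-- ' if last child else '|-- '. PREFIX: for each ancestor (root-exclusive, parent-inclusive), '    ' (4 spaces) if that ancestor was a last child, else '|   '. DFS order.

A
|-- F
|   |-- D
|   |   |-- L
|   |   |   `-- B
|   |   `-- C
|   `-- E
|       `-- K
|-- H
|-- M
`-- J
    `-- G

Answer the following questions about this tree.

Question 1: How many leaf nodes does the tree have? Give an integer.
Leaves (nodes with no children): B, C, G, H, K, M

Answer: 6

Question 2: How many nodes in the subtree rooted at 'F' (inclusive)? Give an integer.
Subtree rooted at F contains: B, C, D, E, F, K, L
Count = 7

Answer: 7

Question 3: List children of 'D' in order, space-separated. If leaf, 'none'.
Node D's children (from adjacency): L, C

Answer: L C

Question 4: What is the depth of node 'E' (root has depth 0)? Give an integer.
Answer: 2

Derivation:
Path from root to E: A -> F -> E
Depth = number of edges = 2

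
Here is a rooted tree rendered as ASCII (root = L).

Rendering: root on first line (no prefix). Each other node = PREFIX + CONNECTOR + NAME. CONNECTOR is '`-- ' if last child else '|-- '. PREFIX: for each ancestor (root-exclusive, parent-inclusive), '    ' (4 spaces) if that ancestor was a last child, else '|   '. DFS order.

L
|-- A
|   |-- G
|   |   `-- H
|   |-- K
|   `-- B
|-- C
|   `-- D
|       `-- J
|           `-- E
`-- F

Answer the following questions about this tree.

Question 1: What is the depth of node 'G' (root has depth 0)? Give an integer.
Answer: 2

Derivation:
Path from root to G: L -> A -> G
Depth = number of edges = 2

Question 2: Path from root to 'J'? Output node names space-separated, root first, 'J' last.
Walk down from root: L -> C -> D -> J

Answer: L C D J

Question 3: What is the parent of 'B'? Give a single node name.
Scan adjacency: B appears as child of A

Answer: A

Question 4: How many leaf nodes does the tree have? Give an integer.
Answer: 5

Derivation:
Leaves (nodes with no children): B, E, F, H, K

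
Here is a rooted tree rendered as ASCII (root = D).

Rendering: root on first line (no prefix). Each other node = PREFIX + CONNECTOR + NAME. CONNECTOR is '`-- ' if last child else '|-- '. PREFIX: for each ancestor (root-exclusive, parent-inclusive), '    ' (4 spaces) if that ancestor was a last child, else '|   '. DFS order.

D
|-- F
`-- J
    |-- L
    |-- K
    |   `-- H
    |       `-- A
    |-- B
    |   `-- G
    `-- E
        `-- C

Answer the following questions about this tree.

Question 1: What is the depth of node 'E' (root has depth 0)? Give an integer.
Path from root to E: D -> J -> E
Depth = number of edges = 2

Answer: 2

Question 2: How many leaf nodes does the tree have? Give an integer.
Answer: 5

Derivation:
Leaves (nodes with no children): A, C, F, G, L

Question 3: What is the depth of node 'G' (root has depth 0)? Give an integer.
Path from root to G: D -> J -> B -> G
Depth = number of edges = 3

Answer: 3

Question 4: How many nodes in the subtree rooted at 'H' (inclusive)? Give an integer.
Subtree rooted at H contains: A, H
Count = 2

Answer: 2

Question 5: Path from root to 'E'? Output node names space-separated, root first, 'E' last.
Walk down from root: D -> J -> E

Answer: D J E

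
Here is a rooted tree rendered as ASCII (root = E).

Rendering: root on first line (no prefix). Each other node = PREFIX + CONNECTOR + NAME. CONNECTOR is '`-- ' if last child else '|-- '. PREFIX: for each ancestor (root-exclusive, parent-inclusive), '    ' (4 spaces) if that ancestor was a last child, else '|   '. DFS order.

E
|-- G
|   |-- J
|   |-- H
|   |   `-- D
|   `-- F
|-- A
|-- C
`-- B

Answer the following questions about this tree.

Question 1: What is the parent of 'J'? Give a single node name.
Answer: G

Derivation:
Scan adjacency: J appears as child of G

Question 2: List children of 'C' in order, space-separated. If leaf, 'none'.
Answer: none

Derivation:
Node C's children (from adjacency): (leaf)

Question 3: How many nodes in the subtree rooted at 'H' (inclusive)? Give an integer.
Answer: 2

Derivation:
Subtree rooted at H contains: D, H
Count = 2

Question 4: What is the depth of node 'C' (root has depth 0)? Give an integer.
Path from root to C: E -> C
Depth = number of edges = 1

Answer: 1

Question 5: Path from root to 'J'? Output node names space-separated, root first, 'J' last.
Walk down from root: E -> G -> J

Answer: E G J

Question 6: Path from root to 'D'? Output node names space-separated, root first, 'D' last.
Answer: E G H D

Derivation:
Walk down from root: E -> G -> H -> D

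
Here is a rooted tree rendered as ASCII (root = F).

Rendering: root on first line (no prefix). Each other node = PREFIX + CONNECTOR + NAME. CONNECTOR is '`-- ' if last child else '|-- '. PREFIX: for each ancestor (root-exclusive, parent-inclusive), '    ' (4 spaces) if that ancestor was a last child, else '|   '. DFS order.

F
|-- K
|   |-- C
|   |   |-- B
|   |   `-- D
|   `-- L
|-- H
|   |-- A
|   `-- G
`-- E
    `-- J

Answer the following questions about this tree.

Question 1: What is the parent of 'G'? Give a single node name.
Answer: H

Derivation:
Scan adjacency: G appears as child of H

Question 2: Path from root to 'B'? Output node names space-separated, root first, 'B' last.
Walk down from root: F -> K -> C -> B

Answer: F K C B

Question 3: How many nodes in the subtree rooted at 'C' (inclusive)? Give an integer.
Answer: 3

Derivation:
Subtree rooted at C contains: B, C, D
Count = 3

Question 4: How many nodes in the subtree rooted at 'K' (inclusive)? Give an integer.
Answer: 5

Derivation:
Subtree rooted at K contains: B, C, D, K, L
Count = 5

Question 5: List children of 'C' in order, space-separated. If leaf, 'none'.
Node C's children (from adjacency): B, D

Answer: B D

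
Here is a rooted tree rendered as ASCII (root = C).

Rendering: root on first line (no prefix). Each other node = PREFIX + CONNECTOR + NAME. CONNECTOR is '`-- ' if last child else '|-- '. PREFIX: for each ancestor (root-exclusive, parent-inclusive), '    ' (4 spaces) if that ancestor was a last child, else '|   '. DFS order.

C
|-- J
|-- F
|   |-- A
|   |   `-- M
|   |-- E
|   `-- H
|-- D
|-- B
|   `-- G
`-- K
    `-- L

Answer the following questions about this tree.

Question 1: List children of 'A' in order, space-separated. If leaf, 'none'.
Node A's children (from adjacency): M

Answer: M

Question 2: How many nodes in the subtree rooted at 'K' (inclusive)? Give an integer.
Subtree rooted at K contains: K, L
Count = 2

Answer: 2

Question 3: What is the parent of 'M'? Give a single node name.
Answer: A

Derivation:
Scan adjacency: M appears as child of A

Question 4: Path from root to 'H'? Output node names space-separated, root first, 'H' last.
Walk down from root: C -> F -> H

Answer: C F H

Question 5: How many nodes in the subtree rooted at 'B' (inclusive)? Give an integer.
Answer: 2

Derivation:
Subtree rooted at B contains: B, G
Count = 2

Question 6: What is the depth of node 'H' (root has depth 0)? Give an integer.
Path from root to H: C -> F -> H
Depth = number of edges = 2

Answer: 2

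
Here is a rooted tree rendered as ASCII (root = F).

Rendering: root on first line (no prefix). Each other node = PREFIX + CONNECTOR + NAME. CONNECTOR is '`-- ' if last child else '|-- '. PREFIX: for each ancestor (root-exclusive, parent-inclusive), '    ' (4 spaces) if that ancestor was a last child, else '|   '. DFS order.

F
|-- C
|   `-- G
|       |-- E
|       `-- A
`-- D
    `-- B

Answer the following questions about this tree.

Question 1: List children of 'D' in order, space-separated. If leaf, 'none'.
Node D's children (from adjacency): B

Answer: B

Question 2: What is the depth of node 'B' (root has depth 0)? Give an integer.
Answer: 2

Derivation:
Path from root to B: F -> D -> B
Depth = number of edges = 2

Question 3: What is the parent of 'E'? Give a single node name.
Scan adjacency: E appears as child of G

Answer: G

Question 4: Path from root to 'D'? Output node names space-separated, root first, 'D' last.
Walk down from root: F -> D

Answer: F D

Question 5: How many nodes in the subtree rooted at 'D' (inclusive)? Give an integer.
Answer: 2

Derivation:
Subtree rooted at D contains: B, D
Count = 2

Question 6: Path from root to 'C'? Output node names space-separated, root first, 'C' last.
Answer: F C

Derivation:
Walk down from root: F -> C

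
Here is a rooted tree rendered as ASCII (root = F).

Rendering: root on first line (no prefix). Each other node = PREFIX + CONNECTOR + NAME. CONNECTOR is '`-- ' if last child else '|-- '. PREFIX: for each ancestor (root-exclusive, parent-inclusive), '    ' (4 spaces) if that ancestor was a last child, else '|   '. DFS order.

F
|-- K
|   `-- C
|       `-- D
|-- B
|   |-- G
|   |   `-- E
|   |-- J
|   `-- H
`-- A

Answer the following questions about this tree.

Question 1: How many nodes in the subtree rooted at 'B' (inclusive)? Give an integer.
Subtree rooted at B contains: B, E, G, H, J
Count = 5

Answer: 5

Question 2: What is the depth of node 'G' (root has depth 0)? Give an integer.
Path from root to G: F -> B -> G
Depth = number of edges = 2

Answer: 2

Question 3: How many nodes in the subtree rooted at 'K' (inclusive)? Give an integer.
Answer: 3

Derivation:
Subtree rooted at K contains: C, D, K
Count = 3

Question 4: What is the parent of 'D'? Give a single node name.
Scan adjacency: D appears as child of C

Answer: C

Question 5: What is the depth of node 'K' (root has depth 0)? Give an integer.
Path from root to K: F -> K
Depth = number of edges = 1

Answer: 1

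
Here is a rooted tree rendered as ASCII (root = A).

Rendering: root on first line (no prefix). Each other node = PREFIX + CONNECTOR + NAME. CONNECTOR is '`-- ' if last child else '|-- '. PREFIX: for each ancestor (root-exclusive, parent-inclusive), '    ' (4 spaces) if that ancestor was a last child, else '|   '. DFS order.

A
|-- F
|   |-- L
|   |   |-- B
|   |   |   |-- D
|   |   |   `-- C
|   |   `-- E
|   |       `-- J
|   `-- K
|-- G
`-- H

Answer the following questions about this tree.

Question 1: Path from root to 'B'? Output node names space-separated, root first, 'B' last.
Walk down from root: A -> F -> L -> B

Answer: A F L B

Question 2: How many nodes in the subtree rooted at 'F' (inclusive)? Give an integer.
Answer: 8

Derivation:
Subtree rooted at F contains: B, C, D, E, F, J, K, L
Count = 8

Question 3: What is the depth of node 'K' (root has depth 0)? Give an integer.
Path from root to K: A -> F -> K
Depth = number of edges = 2

Answer: 2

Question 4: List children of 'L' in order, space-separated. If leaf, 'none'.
Node L's children (from adjacency): B, E

Answer: B E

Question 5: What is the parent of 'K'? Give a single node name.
Answer: F

Derivation:
Scan adjacency: K appears as child of F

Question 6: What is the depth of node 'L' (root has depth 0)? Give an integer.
Path from root to L: A -> F -> L
Depth = number of edges = 2

Answer: 2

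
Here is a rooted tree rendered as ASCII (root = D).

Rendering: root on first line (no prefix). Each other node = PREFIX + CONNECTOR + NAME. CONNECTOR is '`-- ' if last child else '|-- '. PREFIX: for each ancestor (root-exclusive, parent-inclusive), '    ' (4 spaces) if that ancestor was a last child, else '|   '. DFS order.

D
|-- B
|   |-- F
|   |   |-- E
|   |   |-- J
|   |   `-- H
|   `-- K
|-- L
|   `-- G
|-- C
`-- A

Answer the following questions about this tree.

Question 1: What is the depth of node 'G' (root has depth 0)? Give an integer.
Path from root to G: D -> L -> G
Depth = number of edges = 2

Answer: 2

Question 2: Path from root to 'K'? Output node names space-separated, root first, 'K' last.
Answer: D B K

Derivation:
Walk down from root: D -> B -> K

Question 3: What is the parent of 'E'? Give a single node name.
Scan adjacency: E appears as child of F

Answer: F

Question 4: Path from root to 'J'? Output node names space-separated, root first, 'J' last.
Walk down from root: D -> B -> F -> J

Answer: D B F J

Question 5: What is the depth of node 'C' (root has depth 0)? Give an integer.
Answer: 1

Derivation:
Path from root to C: D -> C
Depth = number of edges = 1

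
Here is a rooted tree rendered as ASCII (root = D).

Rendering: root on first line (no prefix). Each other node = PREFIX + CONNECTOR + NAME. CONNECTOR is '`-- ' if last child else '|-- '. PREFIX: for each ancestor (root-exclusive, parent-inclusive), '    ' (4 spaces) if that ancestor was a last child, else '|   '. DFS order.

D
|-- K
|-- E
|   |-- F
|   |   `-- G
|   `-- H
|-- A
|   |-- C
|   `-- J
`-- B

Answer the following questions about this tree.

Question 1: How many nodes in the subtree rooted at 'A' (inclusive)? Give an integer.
Answer: 3

Derivation:
Subtree rooted at A contains: A, C, J
Count = 3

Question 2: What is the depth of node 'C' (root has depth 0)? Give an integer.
Answer: 2

Derivation:
Path from root to C: D -> A -> C
Depth = number of edges = 2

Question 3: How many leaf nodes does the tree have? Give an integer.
Leaves (nodes with no children): B, C, G, H, J, K

Answer: 6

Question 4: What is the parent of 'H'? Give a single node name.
Answer: E

Derivation:
Scan adjacency: H appears as child of E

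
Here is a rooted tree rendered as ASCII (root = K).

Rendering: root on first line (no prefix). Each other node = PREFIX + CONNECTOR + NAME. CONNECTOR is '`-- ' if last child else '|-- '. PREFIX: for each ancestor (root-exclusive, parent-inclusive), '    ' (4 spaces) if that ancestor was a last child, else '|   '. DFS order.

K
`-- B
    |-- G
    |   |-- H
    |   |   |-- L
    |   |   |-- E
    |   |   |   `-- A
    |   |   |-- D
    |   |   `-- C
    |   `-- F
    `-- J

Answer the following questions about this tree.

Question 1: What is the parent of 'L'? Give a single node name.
Answer: H

Derivation:
Scan adjacency: L appears as child of H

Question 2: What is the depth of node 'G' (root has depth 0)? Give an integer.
Answer: 2

Derivation:
Path from root to G: K -> B -> G
Depth = number of edges = 2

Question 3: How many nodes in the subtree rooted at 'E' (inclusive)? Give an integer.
Answer: 2

Derivation:
Subtree rooted at E contains: A, E
Count = 2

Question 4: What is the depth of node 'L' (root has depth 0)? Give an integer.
Path from root to L: K -> B -> G -> H -> L
Depth = number of edges = 4

Answer: 4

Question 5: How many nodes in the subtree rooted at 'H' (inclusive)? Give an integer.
Answer: 6

Derivation:
Subtree rooted at H contains: A, C, D, E, H, L
Count = 6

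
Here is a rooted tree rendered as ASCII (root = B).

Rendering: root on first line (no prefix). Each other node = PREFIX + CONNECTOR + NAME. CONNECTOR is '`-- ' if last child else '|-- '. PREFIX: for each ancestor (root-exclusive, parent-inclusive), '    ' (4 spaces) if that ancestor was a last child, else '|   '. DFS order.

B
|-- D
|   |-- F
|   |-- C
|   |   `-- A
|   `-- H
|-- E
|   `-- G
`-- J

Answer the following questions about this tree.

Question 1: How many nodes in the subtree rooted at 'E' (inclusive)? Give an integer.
Answer: 2

Derivation:
Subtree rooted at E contains: E, G
Count = 2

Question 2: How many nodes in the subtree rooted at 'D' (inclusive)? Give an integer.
Subtree rooted at D contains: A, C, D, F, H
Count = 5

Answer: 5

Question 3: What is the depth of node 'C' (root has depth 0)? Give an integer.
Answer: 2

Derivation:
Path from root to C: B -> D -> C
Depth = number of edges = 2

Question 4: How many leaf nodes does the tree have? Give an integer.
Leaves (nodes with no children): A, F, G, H, J

Answer: 5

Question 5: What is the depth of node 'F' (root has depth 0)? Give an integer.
Path from root to F: B -> D -> F
Depth = number of edges = 2

Answer: 2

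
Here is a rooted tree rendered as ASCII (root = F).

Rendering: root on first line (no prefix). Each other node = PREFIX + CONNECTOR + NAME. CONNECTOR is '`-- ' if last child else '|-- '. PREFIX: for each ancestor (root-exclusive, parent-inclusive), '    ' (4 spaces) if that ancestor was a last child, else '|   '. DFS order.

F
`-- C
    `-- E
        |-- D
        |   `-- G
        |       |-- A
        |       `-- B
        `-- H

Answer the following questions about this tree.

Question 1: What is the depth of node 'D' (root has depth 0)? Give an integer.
Answer: 3

Derivation:
Path from root to D: F -> C -> E -> D
Depth = number of edges = 3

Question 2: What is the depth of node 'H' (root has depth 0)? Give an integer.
Path from root to H: F -> C -> E -> H
Depth = number of edges = 3

Answer: 3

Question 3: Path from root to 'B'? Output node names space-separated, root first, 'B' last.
Answer: F C E D G B

Derivation:
Walk down from root: F -> C -> E -> D -> G -> B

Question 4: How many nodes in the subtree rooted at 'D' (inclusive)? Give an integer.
Answer: 4

Derivation:
Subtree rooted at D contains: A, B, D, G
Count = 4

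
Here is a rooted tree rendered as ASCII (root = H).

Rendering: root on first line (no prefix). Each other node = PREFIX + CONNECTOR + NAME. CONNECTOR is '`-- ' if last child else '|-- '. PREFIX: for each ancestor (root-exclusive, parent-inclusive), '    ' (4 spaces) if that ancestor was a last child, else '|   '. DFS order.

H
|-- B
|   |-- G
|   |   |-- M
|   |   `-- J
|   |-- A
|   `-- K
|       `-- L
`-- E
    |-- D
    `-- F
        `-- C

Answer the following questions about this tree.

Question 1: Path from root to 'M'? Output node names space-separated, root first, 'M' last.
Walk down from root: H -> B -> G -> M

Answer: H B G M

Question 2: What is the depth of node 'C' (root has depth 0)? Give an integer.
Path from root to C: H -> E -> F -> C
Depth = number of edges = 3

Answer: 3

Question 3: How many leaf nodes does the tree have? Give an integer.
Answer: 6

Derivation:
Leaves (nodes with no children): A, C, D, J, L, M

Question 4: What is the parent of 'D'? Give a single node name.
Scan adjacency: D appears as child of E

Answer: E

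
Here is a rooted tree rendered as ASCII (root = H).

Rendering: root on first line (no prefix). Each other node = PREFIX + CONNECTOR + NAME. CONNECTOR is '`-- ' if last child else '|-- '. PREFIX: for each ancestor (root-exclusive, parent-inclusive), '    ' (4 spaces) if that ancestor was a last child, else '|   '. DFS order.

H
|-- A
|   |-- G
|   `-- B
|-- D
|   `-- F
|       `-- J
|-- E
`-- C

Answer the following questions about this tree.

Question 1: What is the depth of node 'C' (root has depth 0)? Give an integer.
Path from root to C: H -> C
Depth = number of edges = 1

Answer: 1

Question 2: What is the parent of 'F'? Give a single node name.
Answer: D

Derivation:
Scan adjacency: F appears as child of D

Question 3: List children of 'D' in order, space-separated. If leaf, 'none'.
Answer: F

Derivation:
Node D's children (from adjacency): F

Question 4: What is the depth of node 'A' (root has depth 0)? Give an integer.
Path from root to A: H -> A
Depth = number of edges = 1

Answer: 1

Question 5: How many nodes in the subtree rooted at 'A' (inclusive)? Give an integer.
Answer: 3

Derivation:
Subtree rooted at A contains: A, B, G
Count = 3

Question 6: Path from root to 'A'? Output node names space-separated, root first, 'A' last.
Answer: H A

Derivation:
Walk down from root: H -> A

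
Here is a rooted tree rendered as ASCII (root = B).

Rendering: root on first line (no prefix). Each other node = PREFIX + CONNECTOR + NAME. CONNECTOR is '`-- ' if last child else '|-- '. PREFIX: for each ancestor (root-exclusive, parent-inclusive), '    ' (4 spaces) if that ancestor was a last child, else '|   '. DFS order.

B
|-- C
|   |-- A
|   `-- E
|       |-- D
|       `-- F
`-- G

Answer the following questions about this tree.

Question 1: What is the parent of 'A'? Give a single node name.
Scan adjacency: A appears as child of C

Answer: C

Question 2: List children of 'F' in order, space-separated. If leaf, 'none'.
Node F's children (from adjacency): (leaf)

Answer: none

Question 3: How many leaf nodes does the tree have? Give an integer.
Answer: 4

Derivation:
Leaves (nodes with no children): A, D, F, G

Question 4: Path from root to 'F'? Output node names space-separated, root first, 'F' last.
Walk down from root: B -> C -> E -> F

Answer: B C E F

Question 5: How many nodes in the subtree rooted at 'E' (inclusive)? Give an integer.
Subtree rooted at E contains: D, E, F
Count = 3

Answer: 3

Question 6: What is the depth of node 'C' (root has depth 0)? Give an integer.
Answer: 1

Derivation:
Path from root to C: B -> C
Depth = number of edges = 1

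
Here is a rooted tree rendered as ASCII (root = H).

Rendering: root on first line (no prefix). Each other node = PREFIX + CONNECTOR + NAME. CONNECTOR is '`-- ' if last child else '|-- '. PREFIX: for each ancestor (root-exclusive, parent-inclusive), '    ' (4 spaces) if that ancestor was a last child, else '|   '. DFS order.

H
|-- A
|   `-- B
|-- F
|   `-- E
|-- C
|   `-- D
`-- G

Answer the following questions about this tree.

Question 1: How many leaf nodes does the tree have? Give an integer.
Answer: 4

Derivation:
Leaves (nodes with no children): B, D, E, G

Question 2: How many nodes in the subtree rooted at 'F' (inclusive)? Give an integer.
Answer: 2

Derivation:
Subtree rooted at F contains: E, F
Count = 2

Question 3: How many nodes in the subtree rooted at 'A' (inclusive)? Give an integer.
Answer: 2

Derivation:
Subtree rooted at A contains: A, B
Count = 2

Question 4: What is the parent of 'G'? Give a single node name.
Answer: H

Derivation:
Scan adjacency: G appears as child of H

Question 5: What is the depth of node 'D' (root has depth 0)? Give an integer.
Path from root to D: H -> C -> D
Depth = number of edges = 2

Answer: 2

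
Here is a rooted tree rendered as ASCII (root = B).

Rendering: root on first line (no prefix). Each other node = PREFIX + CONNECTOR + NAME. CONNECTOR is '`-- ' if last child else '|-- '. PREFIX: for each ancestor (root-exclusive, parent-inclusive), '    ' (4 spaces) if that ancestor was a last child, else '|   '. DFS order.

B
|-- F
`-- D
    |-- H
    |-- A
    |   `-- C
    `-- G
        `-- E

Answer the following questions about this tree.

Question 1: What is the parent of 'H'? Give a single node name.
Scan adjacency: H appears as child of D

Answer: D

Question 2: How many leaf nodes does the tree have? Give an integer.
Leaves (nodes with no children): C, E, F, H

Answer: 4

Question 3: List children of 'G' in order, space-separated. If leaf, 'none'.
Node G's children (from adjacency): E

Answer: E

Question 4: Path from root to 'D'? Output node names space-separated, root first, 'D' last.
Walk down from root: B -> D

Answer: B D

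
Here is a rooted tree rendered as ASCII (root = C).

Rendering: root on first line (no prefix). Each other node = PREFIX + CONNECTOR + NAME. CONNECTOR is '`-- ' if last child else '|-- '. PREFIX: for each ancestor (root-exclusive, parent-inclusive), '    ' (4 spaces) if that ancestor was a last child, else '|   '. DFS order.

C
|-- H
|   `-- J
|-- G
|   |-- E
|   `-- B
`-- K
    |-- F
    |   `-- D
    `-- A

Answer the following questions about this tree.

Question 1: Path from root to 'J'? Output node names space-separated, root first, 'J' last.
Answer: C H J

Derivation:
Walk down from root: C -> H -> J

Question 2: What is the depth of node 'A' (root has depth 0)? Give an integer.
Path from root to A: C -> K -> A
Depth = number of edges = 2

Answer: 2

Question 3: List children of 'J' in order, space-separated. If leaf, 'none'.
Answer: none

Derivation:
Node J's children (from adjacency): (leaf)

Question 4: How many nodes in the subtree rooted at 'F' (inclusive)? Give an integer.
Subtree rooted at F contains: D, F
Count = 2

Answer: 2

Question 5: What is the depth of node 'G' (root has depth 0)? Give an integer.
Answer: 1

Derivation:
Path from root to G: C -> G
Depth = number of edges = 1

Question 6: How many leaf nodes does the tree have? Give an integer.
Answer: 5

Derivation:
Leaves (nodes with no children): A, B, D, E, J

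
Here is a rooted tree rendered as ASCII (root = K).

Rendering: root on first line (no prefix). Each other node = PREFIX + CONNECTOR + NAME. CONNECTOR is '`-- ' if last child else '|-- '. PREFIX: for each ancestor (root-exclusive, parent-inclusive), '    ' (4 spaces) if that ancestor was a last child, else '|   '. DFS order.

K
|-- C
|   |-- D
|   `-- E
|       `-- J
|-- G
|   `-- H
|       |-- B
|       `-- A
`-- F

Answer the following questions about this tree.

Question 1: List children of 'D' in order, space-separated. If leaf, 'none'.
Node D's children (from adjacency): (leaf)

Answer: none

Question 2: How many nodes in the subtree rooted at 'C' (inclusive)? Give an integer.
Subtree rooted at C contains: C, D, E, J
Count = 4

Answer: 4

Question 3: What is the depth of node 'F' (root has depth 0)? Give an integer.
Answer: 1

Derivation:
Path from root to F: K -> F
Depth = number of edges = 1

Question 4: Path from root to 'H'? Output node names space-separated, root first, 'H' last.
Walk down from root: K -> G -> H

Answer: K G H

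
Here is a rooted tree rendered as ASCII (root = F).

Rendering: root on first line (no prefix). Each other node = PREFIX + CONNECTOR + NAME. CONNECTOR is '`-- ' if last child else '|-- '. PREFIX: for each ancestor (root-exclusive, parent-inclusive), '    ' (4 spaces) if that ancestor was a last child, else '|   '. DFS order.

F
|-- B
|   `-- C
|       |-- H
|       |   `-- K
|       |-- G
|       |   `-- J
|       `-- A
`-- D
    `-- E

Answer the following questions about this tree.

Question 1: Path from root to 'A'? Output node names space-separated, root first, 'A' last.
Answer: F B C A

Derivation:
Walk down from root: F -> B -> C -> A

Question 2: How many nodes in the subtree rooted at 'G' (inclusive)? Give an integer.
Subtree rooted at G contains: G, J
Count = 2

Answer: 2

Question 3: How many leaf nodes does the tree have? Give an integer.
Leaves (nodes with no children): A, E, J, K

Answer: 4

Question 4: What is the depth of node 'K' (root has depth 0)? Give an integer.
Path from root to K: F -> B -> C -> H -> K
Depth = number of edges = 4

Answer: 4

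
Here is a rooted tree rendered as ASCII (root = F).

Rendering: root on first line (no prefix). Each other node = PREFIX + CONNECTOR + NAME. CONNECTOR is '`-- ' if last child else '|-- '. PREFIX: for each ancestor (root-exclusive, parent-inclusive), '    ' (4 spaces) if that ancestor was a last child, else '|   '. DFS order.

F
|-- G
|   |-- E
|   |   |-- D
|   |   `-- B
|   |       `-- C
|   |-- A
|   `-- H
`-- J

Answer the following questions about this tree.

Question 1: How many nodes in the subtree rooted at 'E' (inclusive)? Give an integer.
Answer: 4

Derivation:
Subtree rooted at E contains: B, C, D, E
Count = 4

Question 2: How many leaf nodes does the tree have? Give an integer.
Leaves (nodes with no children): A, C, D, H, J

Answer: 5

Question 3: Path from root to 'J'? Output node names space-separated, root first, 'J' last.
Walk down from root: F -> J

Answer: F J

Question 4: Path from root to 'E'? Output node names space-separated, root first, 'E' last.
Answer: F G E

Derivation:
Walk down from root: F -> G -> E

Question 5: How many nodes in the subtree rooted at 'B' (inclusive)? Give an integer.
Answer: 2

Derivation:
Subtree rooted at B contains: B, C
Count = 2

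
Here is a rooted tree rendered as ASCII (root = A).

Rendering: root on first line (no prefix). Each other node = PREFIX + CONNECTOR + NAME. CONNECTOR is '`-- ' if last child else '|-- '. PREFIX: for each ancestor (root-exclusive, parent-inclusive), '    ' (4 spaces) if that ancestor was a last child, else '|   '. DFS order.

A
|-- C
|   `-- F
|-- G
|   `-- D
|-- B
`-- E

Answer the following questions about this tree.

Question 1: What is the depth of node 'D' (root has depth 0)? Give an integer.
Path from root to D: A -> G -> D
Depth = number of edges = 2

Answer: 2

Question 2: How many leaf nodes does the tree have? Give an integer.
Leaves (nodes with no children): B, D, E, F

Answer: 4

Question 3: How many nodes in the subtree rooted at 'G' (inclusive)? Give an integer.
Answer: 2

Derivation:
Subtree rooted at G contains: D, G
Count = 2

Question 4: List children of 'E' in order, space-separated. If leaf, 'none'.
Node E's children (from adjacency): (leaf)

Answer: none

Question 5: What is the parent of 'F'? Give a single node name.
Scan adjacency: F appears as child of C

Answer: C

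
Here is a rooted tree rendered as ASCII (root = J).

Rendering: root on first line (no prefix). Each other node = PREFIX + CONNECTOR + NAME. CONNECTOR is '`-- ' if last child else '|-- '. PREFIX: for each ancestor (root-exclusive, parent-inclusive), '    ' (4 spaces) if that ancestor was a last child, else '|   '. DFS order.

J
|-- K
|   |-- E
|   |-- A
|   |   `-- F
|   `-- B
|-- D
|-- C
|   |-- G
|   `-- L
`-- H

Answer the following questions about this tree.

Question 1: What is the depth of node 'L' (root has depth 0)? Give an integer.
Path from root to L: J -> C -> L
Depth = number of edges = 2

Answer: 2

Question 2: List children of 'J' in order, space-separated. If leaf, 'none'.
Answer: K D C H

Derivation:
Node J's children (from adjacency): K, D, C, H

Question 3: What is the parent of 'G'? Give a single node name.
Answer: C

Derivation:
Scan adjacency: G appears as child of C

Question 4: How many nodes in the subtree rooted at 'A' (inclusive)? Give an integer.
Answer: 2

Derivation:
Subtree rooted at A contains: A, F
Count = 2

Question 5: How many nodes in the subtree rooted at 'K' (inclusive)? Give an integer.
Answer: 5

Derivation:
Subtree rooted at K contains: A, B, E, F, K
Count = 5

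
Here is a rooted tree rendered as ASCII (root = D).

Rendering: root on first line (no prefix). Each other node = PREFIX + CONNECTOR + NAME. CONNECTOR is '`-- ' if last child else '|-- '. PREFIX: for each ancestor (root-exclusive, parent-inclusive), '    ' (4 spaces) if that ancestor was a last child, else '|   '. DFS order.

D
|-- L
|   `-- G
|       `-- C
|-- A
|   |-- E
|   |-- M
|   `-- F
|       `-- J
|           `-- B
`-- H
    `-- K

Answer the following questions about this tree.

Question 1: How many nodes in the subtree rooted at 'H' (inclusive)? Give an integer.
Subtree rooted at H contains: H, K
Count = 2

Answer: 2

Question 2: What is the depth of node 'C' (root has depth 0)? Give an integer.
Answer: 3

Derivation:
Path from root to C: D -> L -> G -> C
Depth = number of edges = 3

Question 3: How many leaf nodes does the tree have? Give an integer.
Leaves (nodes with no children): B, C, E, K, M

Answer: 5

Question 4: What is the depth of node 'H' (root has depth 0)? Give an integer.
Answer: 1

Derivation:
Path from root to H: D -> H
Depth = number of edges = 1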